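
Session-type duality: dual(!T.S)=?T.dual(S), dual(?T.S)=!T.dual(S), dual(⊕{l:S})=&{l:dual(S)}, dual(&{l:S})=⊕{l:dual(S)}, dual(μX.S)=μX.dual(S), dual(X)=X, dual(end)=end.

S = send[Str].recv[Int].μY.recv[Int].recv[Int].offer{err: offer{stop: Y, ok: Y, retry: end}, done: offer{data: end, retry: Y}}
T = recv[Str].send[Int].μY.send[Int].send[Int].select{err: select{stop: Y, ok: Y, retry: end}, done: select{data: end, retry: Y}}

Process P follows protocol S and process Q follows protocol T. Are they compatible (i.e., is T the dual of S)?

send[Str] | recv[Str]  ok
  recv[Int] | send[Int]  ok
    μY | μY  ok (μ self-dual)
      recv[Int] | send[Int]  ok
        recv[Int] | send[Int]  ok
          offer{err,done} | select{err,done}  ok label sets agree
            case err:
              offer{stop,ok,retry} | select{stop,ok,retry}  ok label sets agree
                case stop:
                  Y | Y  ok
                case ok:
                  Y | Y  ok
                case retry:
                  end | end  ok
            case done:
              offer{data,retry} | select{data,retry}  ok label sets agree
                case data:
                  end | end  ok
                case retry:
                  Y | Y  ok

YES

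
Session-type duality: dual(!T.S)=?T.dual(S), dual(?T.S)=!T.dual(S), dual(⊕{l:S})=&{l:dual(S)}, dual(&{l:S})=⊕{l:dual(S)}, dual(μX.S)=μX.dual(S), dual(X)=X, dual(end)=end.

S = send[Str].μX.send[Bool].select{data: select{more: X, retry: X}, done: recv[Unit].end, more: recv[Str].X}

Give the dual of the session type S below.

recv[Str].μX.recv[Bool].offer{data: offer{more: X, retry: X}, done: send[Unit].end, more: send[Str].X}

send[Str] = recv[Str]
  μX = μX  (binder kept)
    send[Bool] = recv[Bool]
      select{data,done,more} = offer{data,done,more}  (internal→external)
        • data:
          select{more,retry} = offer{more,retry}  (internal→external)
            • more:
              dual(X) = X
            • retry:
              dual(X) = X
        • done:
          recv[Unit] = send[Unit]
            dual(end) = end
        • more:
          recv[Str] = send[Str]
            dual(X) = X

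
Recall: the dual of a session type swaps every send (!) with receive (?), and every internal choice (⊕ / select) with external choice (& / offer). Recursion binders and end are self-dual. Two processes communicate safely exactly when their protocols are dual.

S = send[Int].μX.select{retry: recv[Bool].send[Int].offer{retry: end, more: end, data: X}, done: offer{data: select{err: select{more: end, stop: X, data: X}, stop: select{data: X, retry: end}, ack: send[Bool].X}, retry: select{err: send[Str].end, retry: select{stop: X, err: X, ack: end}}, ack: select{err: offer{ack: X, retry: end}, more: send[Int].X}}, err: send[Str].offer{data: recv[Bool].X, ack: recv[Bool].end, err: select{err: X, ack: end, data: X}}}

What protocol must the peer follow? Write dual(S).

recv[Int].μX.offer{retry: send[Bool].recv[Int].select{retry: end, more: end, data: X}, done: select{data: offer{err: offer{more: end, stop: X, data: X}, stop: offer{data: X, retry: end}, ack: recv[Bool].X}, retry: offer{err: recv[Str].end, retry: offer{stop: X, err: X, ack: end}}, ack: offer{err: select{ack: X, retry: end}, more: recv[Int].X}}, err: recv[Str].select{data: send[Bool].X, ack: send[Bool].end, err: offer{err: X, ack: end, data: X}}}

send[Int] ↦ recv[Int]
  μX ↦ μX  (μ self-dual)
    select{retry,done,err} ↦ offer{retry,done,err}  (internal→external)
      • retry:
        recv[Bool] ↦ send[Bool]
          send[Int] ↦ recv[Int]
            offer{retry,more,data} ↦ select{retry,more,data}  (external→internal)
              • retry:
                end ↦ end
              • more:
                end ↦ end
              • data:
                X ↦ X
      • done:
        offer{data,retry,ack} ↦ select{data,retry,ack}  (external→internal)
          • data:
            select{err,stop,ack} ↦ offer{err,stop,ack}  (internal→external)
              • err:
                select{more,stop,data} ↦ offer{more,stop,data}  (internal→external)
                  • more:
                    end ↦ end
                  • stop:
                    X ↦ X
                  • data:
                    X ↦ X
              • stop:
                select{data,retry} ↦ offer{data,retry}  (internal→external)
                  • data:
                    X ↦ X
                  • retry:
                    end ↦ end
              • ack:
                send[Bool] ↦ recv[Bool]
                  X ↦ X
          • retry:
            select{err,retry} ↦ offer{err,retry}  (internal→external)
              • err:
                send[Str] ↦ recv[Str]
                  end ↦ end
              • retry:
                select{stop,err,ack} ↦ offer{stop,err,ack}  (internal→external)
                  • stop:
                    X ↦ X
                  • err:
                    X ↦ X
                  • ack:
                    end ↦ end
          • ack:
            select{err,more} ↦ offer{err,more}  (internal→external)
              • err:
                offer{ack,retry} ↦ select{ack,retry}  (external→internal)
                  • ack:
                    X ↦ X
                  • retry:
                    end ↦ end
              • more:
                send[Int] ↦ recv[Int]
                  X ↦ X
      • err:
        send[Str] ↦ recv[Str]
          offer{data,ack,err} ↦ select{data,ack,err}  (external→internal)
            • data:
              recv[Bool] ↦ send[Bool]
                X ↦ X
            • ack:
              recv[Bool] ↦ send[Bool]
                end ↦ end
            • err:
              select{err,ack,data} ↦ offer{err,ack,data}  (internal→external)
                • err:
                  X ↦ X
                • ack:
                  end ↦ end
                • data:
                  X ↦ X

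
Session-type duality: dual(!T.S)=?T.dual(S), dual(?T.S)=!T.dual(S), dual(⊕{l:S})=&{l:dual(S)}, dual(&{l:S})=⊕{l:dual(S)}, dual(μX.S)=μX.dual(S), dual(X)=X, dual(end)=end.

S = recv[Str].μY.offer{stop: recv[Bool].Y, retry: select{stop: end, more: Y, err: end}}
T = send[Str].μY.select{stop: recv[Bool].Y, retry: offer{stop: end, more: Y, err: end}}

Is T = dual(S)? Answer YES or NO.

recv[Str] ‖ send[Str]  match
  μY ‖ μY  match (binder kept)
    offer{stop,retry} ‖ select{stop,retry}  match label sets agree
      [stop]
        recv[Bool] ‖ recv[Bool]  ✗ same direction on both sides — not dual

NO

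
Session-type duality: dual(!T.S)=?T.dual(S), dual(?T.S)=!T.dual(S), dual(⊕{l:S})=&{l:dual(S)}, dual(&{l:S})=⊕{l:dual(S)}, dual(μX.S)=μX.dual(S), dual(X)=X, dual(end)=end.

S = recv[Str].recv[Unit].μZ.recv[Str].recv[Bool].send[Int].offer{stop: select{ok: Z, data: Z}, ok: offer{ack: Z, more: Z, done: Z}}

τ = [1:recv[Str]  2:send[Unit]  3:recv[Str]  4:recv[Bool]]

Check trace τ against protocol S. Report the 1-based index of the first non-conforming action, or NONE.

[1] recv[Str]  ✓  cont: recv[Unit].μZ.…
[2] got send[Unit], protocol expects recv[Unit]  ✗

2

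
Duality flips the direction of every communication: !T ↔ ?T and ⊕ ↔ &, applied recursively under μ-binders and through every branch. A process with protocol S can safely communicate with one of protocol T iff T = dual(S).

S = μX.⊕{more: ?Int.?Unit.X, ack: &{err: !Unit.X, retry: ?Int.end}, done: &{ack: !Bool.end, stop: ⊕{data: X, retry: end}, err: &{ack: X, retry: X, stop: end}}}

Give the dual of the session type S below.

μX.&{more: !Int.!Unit.X, ack: ⊕{err: ?Unit.X, retry: !Int.end}, done: ⊕{ack: ?Bool.end, stop: &{data: X, retry: end}, err: ⊕{ack: X, retry: X, stop: end}}}

μX ↦ μX  (binder kept)
  ⊕{more,ack,done} ↦ &{more,ack,done}  (internal→external)
    • more:
      ?Int ↦ !Int
        ?Unit ↦ !Unit
          X ↦ X
    • ack:
      &{err,retry} ↦ ⊕{err,retry}  (external→internal)
        • err:
          !Unit ↦ ?Unit
            X ↦ X
        • retry:
          ?Int ↦ !Int
            end ↦ end
    • done:
      &{ack,stop,err} ↦ ⊕{ack,stop,err}  (external→internal)
        • ack:
          !Bool ↦ ?Bool
            end ↦ end
        • stop:
          ⊕{data,retry} ↦ &{data,retry}  (internal→external)
            • data:
              X ↦ X
            • retry:
              end ↦ end
        • err:
          &{ack,retry,stop} ↦ ⊕{ack,retry,stop}  (external→internal)
            • ack:
              X ↦ X
            • retry:
              X ↦ X
            • stop:
              end ↦ end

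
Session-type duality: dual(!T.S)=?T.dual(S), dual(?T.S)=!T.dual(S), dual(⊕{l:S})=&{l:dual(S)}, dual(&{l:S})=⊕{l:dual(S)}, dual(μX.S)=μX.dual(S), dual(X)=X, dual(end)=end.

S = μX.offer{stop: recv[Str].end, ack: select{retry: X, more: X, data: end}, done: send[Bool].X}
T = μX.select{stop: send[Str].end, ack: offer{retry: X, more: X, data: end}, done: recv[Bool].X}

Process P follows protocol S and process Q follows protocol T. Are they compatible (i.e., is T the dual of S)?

μX vs μX  match (rec unchanged)
  offer{stop,ack,done} vs select{stop,ack,done}  match labels match
    [stop]
      recv[Str] vs send[Str]  match
        end vs end  match
    [ack]
      select{retry,more,data} vs offer{retry,more,data}  match labels match
        [retry]
          X vs X  match
        [more]
          X vs X  match
        [data]
          end vs end  match
    [done]
      send[Bool] vs recv[Bool]  match
        X vs X  match

YES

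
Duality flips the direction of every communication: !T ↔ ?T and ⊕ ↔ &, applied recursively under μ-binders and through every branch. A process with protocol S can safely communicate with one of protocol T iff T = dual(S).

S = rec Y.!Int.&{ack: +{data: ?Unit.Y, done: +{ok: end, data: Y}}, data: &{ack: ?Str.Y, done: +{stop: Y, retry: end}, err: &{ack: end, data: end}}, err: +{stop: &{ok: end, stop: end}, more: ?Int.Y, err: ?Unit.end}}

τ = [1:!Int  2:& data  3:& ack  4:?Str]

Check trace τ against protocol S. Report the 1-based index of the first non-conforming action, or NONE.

NONE

@1 !Int  ✓  cont: &{ack: +{data: ?Unit.rec Y.…, done: +{ok: end, data: rec Y.…}}, data: &{ack: ?Str.rec Y.…, done: +{stop: rec Y.…, retry: end}, err: &{ack: end, data: end}}, err: +{stop: &{ok: end, stop: end}, more: ?Int.rec Y.…, err: ?Unit.end}}
@2 & data  ✓  cont: &{ack: ?Str.rec Y.…, done: +{stop: rec Y.…, retry: end}, err: &{ack: end, data: end}}
@3 & ack  ✓  cont: ?Str.rec Y.…
@4 ?Str  ✓  cont: rec Y.…
all 4 steps conform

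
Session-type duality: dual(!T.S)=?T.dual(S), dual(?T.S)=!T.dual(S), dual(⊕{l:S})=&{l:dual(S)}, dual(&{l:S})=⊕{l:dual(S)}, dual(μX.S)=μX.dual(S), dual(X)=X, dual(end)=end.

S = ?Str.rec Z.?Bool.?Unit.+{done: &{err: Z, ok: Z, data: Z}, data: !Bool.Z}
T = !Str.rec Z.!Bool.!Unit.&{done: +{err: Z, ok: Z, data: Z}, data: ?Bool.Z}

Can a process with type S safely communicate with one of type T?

YES

?Str | !Str  ✓
  rec Z | rec Z  ✓ (rec unchanged)
    ?Bool | !Bool  ✓
      ?Unit | !Unit  ✓
        +{done,data} | &{done,data}  ✓ labels match
          case done:
            &{err,ok,data} | +{err,ok,data}  ✓ labels match
              case err:
                Z | Z  ✓
              case ok:
                Z | Z  ✓
              case data:
                Z | Z  ✓
          case data:
            !Bool | ?Bool  ✓
              Z | Z  ✓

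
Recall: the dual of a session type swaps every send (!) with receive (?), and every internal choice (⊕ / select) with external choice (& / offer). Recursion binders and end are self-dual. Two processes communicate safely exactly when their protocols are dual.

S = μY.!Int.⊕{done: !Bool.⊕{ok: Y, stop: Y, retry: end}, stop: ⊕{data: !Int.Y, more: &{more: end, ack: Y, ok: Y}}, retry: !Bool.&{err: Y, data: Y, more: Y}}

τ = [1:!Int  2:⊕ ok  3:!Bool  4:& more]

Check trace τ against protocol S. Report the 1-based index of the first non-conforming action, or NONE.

2

step 1: !Int  ok  state: ⊕{done: !Bool.⊕{ok: μY.…, stop: μY.…, retry: end}, stop: ⊕{data: !Int.μY.…, more: &{more: end, ack: μY.…, ok: μY.…}}, retry: !Bool.&{err: μY.…, data: μY.…, more: μY.…}}
step 2: got ⊕ ok, protocol expects ⊕ done or ⊕ stop or ⊕ retry  ✗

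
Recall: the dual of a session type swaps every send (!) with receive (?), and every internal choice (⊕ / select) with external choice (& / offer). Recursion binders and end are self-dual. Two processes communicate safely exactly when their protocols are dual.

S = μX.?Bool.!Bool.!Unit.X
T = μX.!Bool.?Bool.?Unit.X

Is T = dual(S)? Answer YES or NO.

YES

μX ‖ μX  ok (binder kept)
  ?Bool ‖ !Bool  ok
    !Bool ‖ ?Bool  ok
      !Unit ‖ ?Unit  ok
        X ‖ X  ok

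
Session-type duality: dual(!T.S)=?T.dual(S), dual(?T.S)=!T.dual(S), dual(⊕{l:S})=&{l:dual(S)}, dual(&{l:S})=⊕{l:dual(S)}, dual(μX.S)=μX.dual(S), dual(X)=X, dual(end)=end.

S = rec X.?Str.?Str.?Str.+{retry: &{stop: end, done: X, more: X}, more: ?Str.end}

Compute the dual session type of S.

rec X = rec X  (binder kept)
  ?Str = !Str
    ?Str = !Str
      ?Str = !Str
        +{retry,more} = &{retry,more}  (⊕→&)
          [retry]
            &{stop,done,more} = +{stop,done,more}  (offer→select)
              [stop]
                end ↦ end
              [done]
                X ↦ X
              [more]
                X ↦ X
          [more]
            ?Str = !Str
              end ↦ end

rec X.!Str.!Str.!Str.&{retry: +{stop: end, done: X, more: X}, more: !Str.end}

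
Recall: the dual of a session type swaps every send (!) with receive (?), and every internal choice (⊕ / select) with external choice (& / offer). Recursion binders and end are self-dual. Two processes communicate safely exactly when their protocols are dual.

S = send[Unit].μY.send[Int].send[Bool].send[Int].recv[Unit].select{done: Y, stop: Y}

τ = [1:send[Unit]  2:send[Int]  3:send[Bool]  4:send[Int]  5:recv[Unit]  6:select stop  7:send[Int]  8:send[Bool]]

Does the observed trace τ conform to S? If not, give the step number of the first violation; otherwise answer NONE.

step 1: send[Unit]  ✓  cont: μY.…
step 2: send[Int]  ✓  cont: send[Bool].send[Int].recv[Unit].select{done: μY.…, stop: μY.…}
step 3: send[Bool]  ✓  cont: send[Int].recv[Unit].select{done: μY.…, stop: μY.…}
step 4: send[Int]  ✓  cont: recv[Unit].select{done: μY.…, stop: μY.…}
step 5: recv[Unit]  ✓  cont: select{done: μY.…, stop: μY.…}
step 6: select stop  ✓  cont: μY.…
step 7: send[Int]  ✓  cont: send[Bool].send[Int].recv[Unit].select{done: μY.…, stop: μY.…}
step 8: send[Bool]  ✓  cont: send[Int].recv[Unit].select{done: μY.…, stop: μY.…}
τ conforms to S (length 8)

NONE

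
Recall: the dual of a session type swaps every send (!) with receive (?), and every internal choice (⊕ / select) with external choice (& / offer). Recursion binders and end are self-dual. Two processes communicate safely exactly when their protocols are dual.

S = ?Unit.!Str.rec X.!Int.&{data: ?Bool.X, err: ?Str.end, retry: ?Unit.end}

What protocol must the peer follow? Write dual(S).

!Unit.?Str.rec X.?Int.+{data: !Bool.X, err: !Str.end, retry: !Unit.end}

?Unit ↦ !Unit
  !Str ↦ ?Str
    rec X ↦ rec X  (μ self-dual)
      !Int ↦ ?Int
        &{data,err,retry} ↦ +{data,err,retry}  (external→internal)
          • data:
            ?Bool ↦ !Bool
              dual(X) = X
          • err:
            ?Str ↦ !Str
              dual(end) = end
          • retry:
            ?Unit ↦ !Unit
              dual(end) = end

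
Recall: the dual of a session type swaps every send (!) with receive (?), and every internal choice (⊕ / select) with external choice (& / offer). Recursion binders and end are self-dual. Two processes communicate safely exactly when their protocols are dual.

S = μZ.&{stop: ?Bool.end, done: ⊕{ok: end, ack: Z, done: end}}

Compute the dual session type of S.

μZ ↦ μZ  (rec unchanged)
  &{stop,done} ↦ ⊕{stop,done}  (offer→select)
    case stop:
      ?Bool ↦ !Bool
        dual(end) = end
    case done:
      ⊕{ok,ack,done} ↦ &{ok,ack,done}  (select→offer)
        case ok:
          dual(end) = end
        case ack:
          dual(Z) = Z
        case done:
          dual(end) = end

μZ.⊕{stop: !Bool.end, done: &{ok: end, ack: Z, done: end}}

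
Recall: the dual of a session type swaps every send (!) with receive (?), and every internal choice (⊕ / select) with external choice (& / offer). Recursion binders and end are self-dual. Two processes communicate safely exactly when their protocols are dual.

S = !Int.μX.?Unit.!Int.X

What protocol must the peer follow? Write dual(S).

?Int.μX.!Unit.?Int.X

!Int → ?Int
  μX → μX  (rec unchanged)
    ?Unit → !Unit
      !Int → ?Int
        X ↦ X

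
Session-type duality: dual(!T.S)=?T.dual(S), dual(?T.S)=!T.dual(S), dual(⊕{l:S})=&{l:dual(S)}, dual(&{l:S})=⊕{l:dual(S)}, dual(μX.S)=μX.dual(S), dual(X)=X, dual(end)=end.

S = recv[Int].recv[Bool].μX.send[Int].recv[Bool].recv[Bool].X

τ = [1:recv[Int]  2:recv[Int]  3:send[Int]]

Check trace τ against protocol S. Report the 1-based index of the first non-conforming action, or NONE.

[1] recv[Int]  ok  residual = recv[Bool].μX.…
[2] got recv[Int], protocol expects recv[Bool]  ✗

2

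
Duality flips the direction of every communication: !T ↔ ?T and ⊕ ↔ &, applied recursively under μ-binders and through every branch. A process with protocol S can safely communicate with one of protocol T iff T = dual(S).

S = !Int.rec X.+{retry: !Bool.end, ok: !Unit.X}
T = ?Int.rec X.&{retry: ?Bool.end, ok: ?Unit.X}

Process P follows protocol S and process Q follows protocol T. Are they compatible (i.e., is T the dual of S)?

!Int ‖ ?Int  match
  rec X ‖ rec X  match (rec unchanged)
    +{retry,ok} ‖ &{retry,ok}  match labels match
      [retry]
        !Bool ‖ ?Bool  match
          end ‖ end  match
      [ok]
        !Unit ‖ ?Unit  match
          X ‖ X  match

YES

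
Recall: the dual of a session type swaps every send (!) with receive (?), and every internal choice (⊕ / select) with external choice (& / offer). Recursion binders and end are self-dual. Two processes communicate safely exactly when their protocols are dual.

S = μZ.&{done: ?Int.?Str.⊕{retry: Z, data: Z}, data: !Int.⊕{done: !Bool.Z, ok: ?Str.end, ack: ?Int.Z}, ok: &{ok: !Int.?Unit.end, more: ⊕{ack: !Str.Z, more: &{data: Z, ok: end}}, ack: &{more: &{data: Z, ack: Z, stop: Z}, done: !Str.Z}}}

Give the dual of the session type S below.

μZ.⊕{done: !Int.!Str.&{retry: Z, data: Z}, data: ?Int.&{done: ?Bool.Z, ok: !Str.end, ack: !Int.Z}, ok: ⊕{ok: ?Int.!Unit.end, more: &{ack: ?Str.Z, more: ⊕{data: Z, ok: end}}, ack: ⊕{more: ⊕{data: Z, ack: Z, stop: Z}, done: ?Str.Z}}}

μZ = μZ  (rec unchanged)
  &{done,data,ok} = ⊕{done,data,ok}  (external→internal)
    [done]
      ?Int = !Int
        ?Str = !Str
          ⊕{retry,data} = &{retry,data}  (select→offer)
            [retry]
              dual(Z) = Z
            [data]
              dual(Z) = Z
    [data]
      !Int = ?Int
        ⊕{done,ok,ack} = &{done,ok,ack}  (select→offer)
          [done]
            !Bool = ?Bool
              dual(Z) = Z
          [ok]
            ?Str = !Str
              dual(end) = end
          [ack]
            ?Int = !Int
              dual(Z) = Z
    [ok]
      &{ok,more,ack} = ⊕{ok,more,ack}  (external→internal)
        [ok]
          !Int = ?Int
            ?Unit = !Unit
              dual(end) = end
        [more]
          ⊕{ack,more} = &{ack,more}  (select→offer)
            [ack]
              !Str = ?Str
                dual(Z) = Z
            [more]
              &{data,ok} = ⊕{data,ok}  (external→internal)
                [data]
                  dual(Z) = Z
                [ok]
                  dual(end) = end
        [ack]
          &{more,done} = ⊕{more,done}  (external→internal)
            [more]
              &{data,ack,stop} = ⊕{data,ack,stop}  (external→internal)
                [data]
                  dual(Z) = Z
                [ack]
                  dual(Z) = Z
                [stop]
                  dual(Z) = Z
            [done]
              !Str = ?Str
                dual(Z) = Z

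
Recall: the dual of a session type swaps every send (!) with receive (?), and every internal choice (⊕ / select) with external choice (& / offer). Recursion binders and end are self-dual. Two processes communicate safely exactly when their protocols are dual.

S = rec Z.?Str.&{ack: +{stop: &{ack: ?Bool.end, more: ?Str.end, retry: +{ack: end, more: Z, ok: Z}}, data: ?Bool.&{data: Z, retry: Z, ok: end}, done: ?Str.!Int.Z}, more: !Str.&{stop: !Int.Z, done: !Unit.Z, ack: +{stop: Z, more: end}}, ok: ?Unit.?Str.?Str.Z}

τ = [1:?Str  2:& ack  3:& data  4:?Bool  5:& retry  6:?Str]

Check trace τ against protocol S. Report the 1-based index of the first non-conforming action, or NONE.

3

step 1: ?Str  match  cont: &{ack: +{stop: &{ack: ?Bool.end, more: ?Str.end, retry: +{ack: end, more: rec Z.…, ok: rec Z.…}}, data: ?Bool.&{data: rec Z.…, retry: rec Z.…, ok: end}, done: ?Str.!Int.rec Z.…}, more: !Str.&{stop: !Int.rec Z.…, done: !Unit.rec Z.…, ack: +{stop: rec Z.…, more: end}}, ok: ?Unit.?Str.?Str.rec Z.…}
step 2: & ack  match  cont: +{stop: &{ack: ?Bool.end, more: ?Str.end, retry: +{ack: end, more: rec Z.…, ok: rec Z.…}}, data: ?Bool.&{data: rec Z.…, retry: rec Z.…, ok: end}, done: ?Str.!Int.rec Z.…}
step 3: got & data, protocol expects + stop or + data or + done  ✗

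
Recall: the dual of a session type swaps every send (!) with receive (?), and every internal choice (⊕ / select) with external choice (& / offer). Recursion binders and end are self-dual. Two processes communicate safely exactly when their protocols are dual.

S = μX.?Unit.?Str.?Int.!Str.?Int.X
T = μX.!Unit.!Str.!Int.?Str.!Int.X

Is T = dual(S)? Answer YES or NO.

YES

μX | μX  ✓ (rec unchanged)
  ?Unit | !Unit  ✓
    ?Str | !Str  ✓
      ?Int | !Int  ✓
        !Str | ?Str  ✓
          ?Int | !Int  ✓
            X | X  ✓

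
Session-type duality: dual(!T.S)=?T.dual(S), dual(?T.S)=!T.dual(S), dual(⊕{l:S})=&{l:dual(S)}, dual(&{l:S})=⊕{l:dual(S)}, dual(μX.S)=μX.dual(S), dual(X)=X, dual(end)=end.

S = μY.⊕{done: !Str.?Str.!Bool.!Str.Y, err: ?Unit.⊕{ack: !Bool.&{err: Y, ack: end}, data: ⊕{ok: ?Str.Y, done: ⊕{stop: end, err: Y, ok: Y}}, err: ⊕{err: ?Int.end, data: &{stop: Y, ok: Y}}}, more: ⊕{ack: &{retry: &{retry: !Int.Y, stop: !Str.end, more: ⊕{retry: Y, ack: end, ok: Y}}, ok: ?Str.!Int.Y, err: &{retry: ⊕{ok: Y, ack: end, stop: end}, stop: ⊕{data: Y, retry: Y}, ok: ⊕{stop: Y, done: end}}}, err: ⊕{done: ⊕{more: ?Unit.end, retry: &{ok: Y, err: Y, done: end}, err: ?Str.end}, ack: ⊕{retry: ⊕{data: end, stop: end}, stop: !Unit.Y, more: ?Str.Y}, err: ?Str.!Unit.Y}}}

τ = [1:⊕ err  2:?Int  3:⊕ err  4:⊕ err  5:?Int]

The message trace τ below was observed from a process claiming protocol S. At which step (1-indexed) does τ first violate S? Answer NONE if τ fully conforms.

step 1: ⊕ err  ok  state: ?Unit.⊕{ack: !Bool.&{err: μY.…, ack: end}, data: ⊕{ok: ?Str.μY.…, done: ⊕{stop: end, err: μY.…, ok: μY.…}}, err: ⊕{err: ?Int.end, data: &{stop: μY.…, ok: μY.…}}}
step 2: got ?Int, protocol expects ?Unit  ✗

2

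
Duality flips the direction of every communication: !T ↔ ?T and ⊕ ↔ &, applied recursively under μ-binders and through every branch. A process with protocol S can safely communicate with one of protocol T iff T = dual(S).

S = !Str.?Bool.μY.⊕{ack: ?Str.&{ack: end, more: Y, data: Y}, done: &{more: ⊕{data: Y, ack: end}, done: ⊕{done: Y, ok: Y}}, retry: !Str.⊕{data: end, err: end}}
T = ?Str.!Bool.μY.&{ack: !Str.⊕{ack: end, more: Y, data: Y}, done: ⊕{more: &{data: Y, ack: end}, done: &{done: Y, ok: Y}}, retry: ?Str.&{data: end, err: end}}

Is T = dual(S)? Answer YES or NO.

!Str ‖ ?Str  match
  ?Bool ‖ !Bool  match
    μY ‖ μY  match (binder kept)
      ⊕{ack,done,retry} ‖ &{ack,done,retry}  match label sets agree
        case ack:
          ?Str ‖ !Str  match
            &{ack,more,data} ‖ ⊕{ack,more,data}  match label sets agree
              case ack:
                end ‖ end  match
              case more:
                Y ‖ Y  match
              case data:
                Y ‖ Y  match
        case done:
          &{more,done} ‖ ⊕{more,done}  match label sets agree
            case more:
              ⊕{data,ack} ‖ &{data,ack}  match label sets agree
                case data:
                  Y ‖ Y  match
                case ack:
                  end ‖ end  match
            case done:
              ⊕{done,ok} ‖ &{done,ok}  match label sets agree
                case done:
                  Y ‖ Y  match
                case ok:
                  Y ‖ Y  match
        case retry:
          !Str ‖ ?Str  match
            ⊕{data,err} ‖ &{data,err}  match label sets agree
              case data:
                end ‖ end  match
              case err:
                end ‖ end  match

YES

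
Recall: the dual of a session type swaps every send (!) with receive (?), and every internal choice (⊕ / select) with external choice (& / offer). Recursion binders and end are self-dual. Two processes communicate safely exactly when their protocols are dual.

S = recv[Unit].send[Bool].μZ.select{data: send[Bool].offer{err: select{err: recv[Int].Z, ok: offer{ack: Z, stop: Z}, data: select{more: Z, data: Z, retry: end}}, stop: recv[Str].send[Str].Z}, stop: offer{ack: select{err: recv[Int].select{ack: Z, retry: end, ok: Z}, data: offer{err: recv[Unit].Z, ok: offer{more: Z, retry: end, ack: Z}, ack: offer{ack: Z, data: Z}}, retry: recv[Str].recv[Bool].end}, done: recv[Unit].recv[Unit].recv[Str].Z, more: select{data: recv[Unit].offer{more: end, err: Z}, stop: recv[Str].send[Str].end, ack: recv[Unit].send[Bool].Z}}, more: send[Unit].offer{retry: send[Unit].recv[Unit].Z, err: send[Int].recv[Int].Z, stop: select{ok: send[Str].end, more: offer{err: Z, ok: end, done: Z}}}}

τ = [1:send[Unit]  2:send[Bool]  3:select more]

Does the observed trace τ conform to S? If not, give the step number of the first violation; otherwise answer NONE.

step 1: got send[Unit], protocol expects recv[Unit]  ✗

1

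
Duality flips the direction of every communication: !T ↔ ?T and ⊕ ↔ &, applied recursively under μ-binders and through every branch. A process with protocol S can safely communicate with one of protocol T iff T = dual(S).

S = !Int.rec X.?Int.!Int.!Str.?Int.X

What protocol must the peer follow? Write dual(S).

?Int.rec X.!Int.?Int.?Str.!Int.X

!Int → ?Int
  rec X → rec X  (rec unchanged)
    ?Int → !Int
      !Int → ?Int
        !Str → ?Str
          ?Int → !Int
            X self-dual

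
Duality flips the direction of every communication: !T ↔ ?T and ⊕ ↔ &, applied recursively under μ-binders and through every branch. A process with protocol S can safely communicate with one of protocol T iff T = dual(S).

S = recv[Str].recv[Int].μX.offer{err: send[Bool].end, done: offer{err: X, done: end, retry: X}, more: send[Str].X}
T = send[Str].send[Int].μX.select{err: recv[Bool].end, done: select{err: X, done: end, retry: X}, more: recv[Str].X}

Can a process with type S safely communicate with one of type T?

recv[Str] | send[Str]  ok
  recv[Int] | send[Int]  ok
    μX | μX  ok (μ self-dual)
      offer{err,done,more} | select{err,done,more}  ok label sets agree
        • err:
          send[Bool] | recv[Bool]  ok
            end | end  ok
        • done:
          offer{err,done,retry} | select{err,done,retry}  ok label sets agree
            • err:
              X | X  ok
            • done:
              end | end  ok
            • retry:
              X | X  ok
        • more:
          send[Str] | recv[Str]  ok
            X | X  ok

YES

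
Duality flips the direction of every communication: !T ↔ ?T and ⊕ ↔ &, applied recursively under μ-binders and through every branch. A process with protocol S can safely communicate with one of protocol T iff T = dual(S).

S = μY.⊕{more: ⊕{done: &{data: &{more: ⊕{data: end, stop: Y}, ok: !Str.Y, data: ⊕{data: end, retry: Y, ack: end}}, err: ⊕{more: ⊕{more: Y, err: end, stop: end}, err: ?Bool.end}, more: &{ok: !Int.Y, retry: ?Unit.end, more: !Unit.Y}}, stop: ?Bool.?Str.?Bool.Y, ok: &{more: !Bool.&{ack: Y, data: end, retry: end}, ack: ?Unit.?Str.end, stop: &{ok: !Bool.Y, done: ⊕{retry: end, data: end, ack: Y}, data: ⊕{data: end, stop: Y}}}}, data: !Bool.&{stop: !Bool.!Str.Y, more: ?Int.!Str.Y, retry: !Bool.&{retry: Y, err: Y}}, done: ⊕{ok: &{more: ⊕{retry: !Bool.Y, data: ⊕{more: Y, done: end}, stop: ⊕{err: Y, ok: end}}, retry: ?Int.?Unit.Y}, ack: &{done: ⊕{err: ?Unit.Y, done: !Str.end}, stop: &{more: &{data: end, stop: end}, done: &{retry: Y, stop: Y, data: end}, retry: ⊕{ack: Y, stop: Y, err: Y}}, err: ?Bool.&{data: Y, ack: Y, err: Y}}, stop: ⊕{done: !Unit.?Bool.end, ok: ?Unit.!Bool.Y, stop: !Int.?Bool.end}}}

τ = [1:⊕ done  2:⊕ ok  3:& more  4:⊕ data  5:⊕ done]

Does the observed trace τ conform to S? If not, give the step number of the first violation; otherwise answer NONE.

NONE

step 1: ⊕ done  match  now at ⊕{ok: &{more: ⊕{retry: !Bool.μY.…, data: ⊕{more: μY.…, done: end}, stop: ⊕{err: μY.…, ok: end}}, retry: ?Int.?Unit.μY.…}, ack: &{done: ⊕{err: ?Unit.μY.…, done: !Str.end}, stop: &{more: &{data: end, stop: end}, done: &{retry: μY.…, stop: μY.…, data: end}, retry: ⊕{ack: μY.…, stop: μY.…, err: μY.…}}, err: ?Bool.&{data: μY.…, ack: μY.…, err: μY.…}}, stop: ⊕{done: !Unit.?Bool.end, ok: ?Unit.!Bool.μY.…, stop: !Int.?Bool.end}}
step 2: ⊕ ok  match  now at &{more: ⊕{retry: !Bool.μY.…, data: ⊕{more: μY.…, done: end}, stop: ⊕{err: μY.…, ok: end}}, retry: ?Int.?Unit.μY.…}
step 3: & more  match  now at ⊕{retry: !Bool.μY.…, data: ⊕{more: μY.…, done: end}, stop: ⊕{err: μY.…, ok: end}}
step 4: ⊕ data  match  now at ⊕{more: μY.…, done: end}
step 5: ⊕ done  match  now at end
τ conforms to S (length 5)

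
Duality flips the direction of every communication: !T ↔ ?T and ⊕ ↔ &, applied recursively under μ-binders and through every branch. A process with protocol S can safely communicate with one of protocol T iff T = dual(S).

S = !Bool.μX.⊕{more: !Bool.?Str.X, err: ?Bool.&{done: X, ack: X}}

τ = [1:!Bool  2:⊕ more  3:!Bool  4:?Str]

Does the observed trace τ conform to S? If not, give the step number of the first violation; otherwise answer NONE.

[1] !Bool  ✓  now at μX.…
[2] ⊕ more  ✓  now at !Bool.?Str.μX.…
[3] !Bool  ✓  now at ?Str.μX.…
[4] ?Str  ✓  now at μX.…
τ conforms to S (length 4)

NONE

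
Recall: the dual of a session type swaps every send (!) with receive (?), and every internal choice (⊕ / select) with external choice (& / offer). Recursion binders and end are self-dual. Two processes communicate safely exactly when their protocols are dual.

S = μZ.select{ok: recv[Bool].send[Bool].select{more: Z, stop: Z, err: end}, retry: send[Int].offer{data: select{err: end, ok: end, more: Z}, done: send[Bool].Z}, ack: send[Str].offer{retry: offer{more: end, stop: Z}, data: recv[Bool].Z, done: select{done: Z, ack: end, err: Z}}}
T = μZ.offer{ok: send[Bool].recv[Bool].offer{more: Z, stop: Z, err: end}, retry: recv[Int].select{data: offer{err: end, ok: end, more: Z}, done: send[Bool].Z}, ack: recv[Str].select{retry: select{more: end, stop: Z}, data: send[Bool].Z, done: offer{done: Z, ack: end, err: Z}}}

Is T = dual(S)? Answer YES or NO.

NO

μZ ‖ μZ  ok (binder kept)
  select{ok,retry,ack} ‖ offer{ok,retry,ack}  ok label sets agree
    case ok:
      recv[Bool] ‖ send[Bool]  ok
        send[Bool] ‖ recv[Bool]  ok
          select{more,stop,err} ‖ offer{more,stop,err}  ok label sets agree
            case more:
              Z ‖ Z  ok
            case stop:
              Z ‖ Z  ok
            case err:
              end ‖ end  ok
    case retry:
      send[Int] ‖ recv[Int]  ok
        offer{data,done} ‖ select{data,done}  ok label sets agree
          case data:
            select{err,ok,more} ‖ offer{err,ok,more}  ok label sets agree
              case err:
                end ‖ end  ok
              case ok:
                end ‖ end  ok
              case more:
                Z ‖ Z  ok
          case done:
            send[Bool] ‖ send[Bool]  ✗ same direction on both sides — not dual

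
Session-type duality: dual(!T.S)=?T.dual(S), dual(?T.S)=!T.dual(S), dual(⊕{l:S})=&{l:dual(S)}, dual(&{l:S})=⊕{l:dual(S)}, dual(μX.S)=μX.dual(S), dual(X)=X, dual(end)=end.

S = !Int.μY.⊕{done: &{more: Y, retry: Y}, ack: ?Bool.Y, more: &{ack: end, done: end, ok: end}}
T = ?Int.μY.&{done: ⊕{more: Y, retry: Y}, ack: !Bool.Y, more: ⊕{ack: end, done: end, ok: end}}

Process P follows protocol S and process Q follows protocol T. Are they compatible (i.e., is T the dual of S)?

YES

!Int vs ?Int  ok
  μY vs μY  ok (μ self-dual)
    ⊕{done,ack,more} vs &{done,ack,more}  ok labels match
      [done]
        &{more,retry} vs ⊕{more,retry}  ok labels match
          [more]
            Y vs Y  ok
          [retry]
            Y vs Y  ok
      [ack]
        ?Bool vs !Bool  ok
          Y vs Y  ok
      [more]
        &{ack,done,ok} vs ⊕{ack,done,ok}  ok labels match
          [ack]
            end vs end  ok
          [done]
            end vs end  ok
          [ok]
            end vs end  ok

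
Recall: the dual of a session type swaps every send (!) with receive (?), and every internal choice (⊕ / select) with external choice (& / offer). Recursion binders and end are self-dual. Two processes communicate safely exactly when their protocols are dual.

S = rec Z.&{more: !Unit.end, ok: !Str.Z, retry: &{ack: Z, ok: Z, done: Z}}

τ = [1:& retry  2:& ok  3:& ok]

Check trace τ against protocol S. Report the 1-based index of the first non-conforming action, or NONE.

[1] & retry  ✓  cont: &{ack: rec Z.…, ok: rec Z.…, done: rec Z.…}
[2] & ok  ✓  cont: rec Z.…
[3] & ok  ✓  cont: !Str.rec Z.…
all 3 steps conform

NONE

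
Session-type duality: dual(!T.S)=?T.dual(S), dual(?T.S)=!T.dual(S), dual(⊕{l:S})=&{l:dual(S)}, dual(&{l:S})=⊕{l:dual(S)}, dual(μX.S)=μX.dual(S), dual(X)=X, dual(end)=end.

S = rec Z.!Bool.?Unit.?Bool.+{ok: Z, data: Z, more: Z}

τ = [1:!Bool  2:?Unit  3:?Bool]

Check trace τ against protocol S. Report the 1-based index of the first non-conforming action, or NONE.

@1 !Bool  ok  cont: ?Unit.?Bool.+{ok: rec Z.…, data: rec Z.…, more: rec Z.…}
@2 ?Unit  ok  cont: ?Bool.+{ok: rec Z.…, data: rec Z.…, more: rec Z.…}
@3 ?Bool  ok  cont: +{ok: rec Z.…, data: rec Z.…, more: rec Z.…}
τ conforms to S (length 3)

NONE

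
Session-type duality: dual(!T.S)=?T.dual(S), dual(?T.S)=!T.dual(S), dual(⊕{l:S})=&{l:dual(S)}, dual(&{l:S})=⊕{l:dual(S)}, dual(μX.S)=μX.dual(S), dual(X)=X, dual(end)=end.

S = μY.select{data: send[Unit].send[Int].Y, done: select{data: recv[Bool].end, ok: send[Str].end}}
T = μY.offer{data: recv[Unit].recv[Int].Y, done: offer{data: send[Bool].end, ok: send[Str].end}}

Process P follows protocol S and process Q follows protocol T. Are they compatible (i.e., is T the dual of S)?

NO

μY ‖ μY  ✓ (binder kept)
  select{data,done} ‖ offer{data,done}  ✓ label sets agree
    [data]
      send[Unit] ‖ recv[Unit]  ✓
        send[Int] ‖ recv[Int]  ✓
          Y ‖ Y  ✓
    [done]
      select{data,ok} ‖ offer{data,ok}  ✓ label sets agree
        [data]
          recv[Bool] ‖ send[Bool]  ✓
            end ‖ end  ✓
        [ok]
          send[Str] ‖ send[Str]  ✗ same direction on both sides — not dual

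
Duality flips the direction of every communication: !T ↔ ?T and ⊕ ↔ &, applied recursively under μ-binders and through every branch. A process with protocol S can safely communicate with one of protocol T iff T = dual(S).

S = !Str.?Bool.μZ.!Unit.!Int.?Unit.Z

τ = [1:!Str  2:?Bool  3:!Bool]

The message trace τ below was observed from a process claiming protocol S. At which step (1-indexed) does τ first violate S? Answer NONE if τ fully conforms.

3

[1] !Str  ✓  cont: ?Bool.μZ.…
[2] ?Bool  ✓  cont: μZ.…
[3] got !Bool, protocol expects !Unit  ✗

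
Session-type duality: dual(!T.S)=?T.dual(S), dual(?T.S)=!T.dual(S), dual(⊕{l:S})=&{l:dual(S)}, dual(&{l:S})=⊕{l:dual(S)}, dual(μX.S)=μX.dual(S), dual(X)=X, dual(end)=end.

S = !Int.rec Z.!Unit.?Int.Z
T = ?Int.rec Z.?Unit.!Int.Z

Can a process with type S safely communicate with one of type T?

YES

!Int vs ?Int  match
  rec Z vs rec Z  match (rec unchanged)
    !Unit vs ?Unit  match
      ?Int vs !Int  match
        Z vs Z  match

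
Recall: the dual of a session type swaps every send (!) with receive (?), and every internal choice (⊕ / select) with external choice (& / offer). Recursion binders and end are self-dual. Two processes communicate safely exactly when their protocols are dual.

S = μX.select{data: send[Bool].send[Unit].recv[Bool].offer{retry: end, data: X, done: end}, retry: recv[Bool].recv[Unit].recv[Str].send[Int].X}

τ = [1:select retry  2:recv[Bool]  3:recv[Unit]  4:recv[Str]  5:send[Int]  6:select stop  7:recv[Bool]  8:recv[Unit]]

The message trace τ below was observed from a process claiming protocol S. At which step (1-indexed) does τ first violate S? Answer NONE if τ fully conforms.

6

[1] select retry  match  cont: recv[Bool].recv[Unit].recv[Str].send[Int].μX.…
[2] recv[Bool]  match  cont: recv[Unit].recv[Str].send[Int].μX.…
[3] recv[Unit]  match  cont: recv[Str].send[Int].μX.…
[4] recv[Str]  match  cont: send[Int].μX.…
[5] send[Int]  match  cont: μX.…
[6] got select stop, protocol expects select data or select retry  ✗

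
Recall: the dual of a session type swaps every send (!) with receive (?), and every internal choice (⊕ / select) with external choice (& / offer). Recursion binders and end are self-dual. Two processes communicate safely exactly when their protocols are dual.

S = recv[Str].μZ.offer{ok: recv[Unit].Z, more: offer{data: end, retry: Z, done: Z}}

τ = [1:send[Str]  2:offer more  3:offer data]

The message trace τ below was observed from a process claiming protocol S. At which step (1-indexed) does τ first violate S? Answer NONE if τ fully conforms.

[1] got send[Str], protocol expects recv[Str]  ✗

1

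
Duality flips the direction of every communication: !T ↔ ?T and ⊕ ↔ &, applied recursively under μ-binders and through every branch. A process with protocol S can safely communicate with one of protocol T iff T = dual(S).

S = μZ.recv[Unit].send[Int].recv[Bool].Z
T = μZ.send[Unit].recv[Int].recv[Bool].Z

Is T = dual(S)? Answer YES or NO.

μZ | μZ  ok (rec unchanged)
  recv[Unit] | send[Unit]  ok
    send[Int] | recv[Int]  ok
      recv[Bool] | recv[Bool]  ✗ same direction on both sides — not dual

NO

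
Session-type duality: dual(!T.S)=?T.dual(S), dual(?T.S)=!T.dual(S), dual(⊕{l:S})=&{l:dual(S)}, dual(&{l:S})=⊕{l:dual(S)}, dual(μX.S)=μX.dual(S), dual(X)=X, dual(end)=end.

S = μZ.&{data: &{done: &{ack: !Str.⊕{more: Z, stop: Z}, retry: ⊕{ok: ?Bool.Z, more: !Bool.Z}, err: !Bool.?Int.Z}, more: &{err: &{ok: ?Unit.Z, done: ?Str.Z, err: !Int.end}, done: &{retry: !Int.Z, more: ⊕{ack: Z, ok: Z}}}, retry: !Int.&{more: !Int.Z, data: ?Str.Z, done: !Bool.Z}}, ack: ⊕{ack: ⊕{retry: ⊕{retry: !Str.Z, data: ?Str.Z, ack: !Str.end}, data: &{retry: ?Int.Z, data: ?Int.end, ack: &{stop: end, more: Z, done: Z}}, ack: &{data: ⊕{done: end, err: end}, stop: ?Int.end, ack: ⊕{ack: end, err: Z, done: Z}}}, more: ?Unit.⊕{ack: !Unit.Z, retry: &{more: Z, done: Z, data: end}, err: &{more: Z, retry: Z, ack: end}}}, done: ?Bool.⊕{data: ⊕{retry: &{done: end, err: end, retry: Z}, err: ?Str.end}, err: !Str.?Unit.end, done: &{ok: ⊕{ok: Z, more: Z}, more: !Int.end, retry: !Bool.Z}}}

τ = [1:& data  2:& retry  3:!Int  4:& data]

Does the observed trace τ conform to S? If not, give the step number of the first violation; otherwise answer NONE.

NONE

step 1: & data  ok  residual = &{done: &{ack: !Str.⊕{more: μZ.…, stop: μZ.…}, retry: ⊕{ok: ?Bool.μZ.…, more: !Bool.μZ.…}, err: !Bool.?Int.μZ.…}, more: &{err: &{ok: ?Unit.μZ.…, done: ?Str.μZ.…, err: !Int.end}, done: &{retry: !Int.μZ.…, more: ⊕{ack: μZ.…, ok: μZ.…}}}, retry: !Int.&{more: !Int.μZ.…, data: ?Str.μZ.…, done: !Bool.μZ.…}}
step 2: & retry  ok  residual = !Int.&{more: !Int.μZ.…, data: ?Str.μZ.…, done: !Bool.μZ.…}
step 3: !Int  ok  residual = &{more: !Int.μZ.…, data: ?Str.μZ.…, done: !Bool.μZ.…}
step 4: & data  ok  residual = ?Str.μZ.…
all 4 steps conform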